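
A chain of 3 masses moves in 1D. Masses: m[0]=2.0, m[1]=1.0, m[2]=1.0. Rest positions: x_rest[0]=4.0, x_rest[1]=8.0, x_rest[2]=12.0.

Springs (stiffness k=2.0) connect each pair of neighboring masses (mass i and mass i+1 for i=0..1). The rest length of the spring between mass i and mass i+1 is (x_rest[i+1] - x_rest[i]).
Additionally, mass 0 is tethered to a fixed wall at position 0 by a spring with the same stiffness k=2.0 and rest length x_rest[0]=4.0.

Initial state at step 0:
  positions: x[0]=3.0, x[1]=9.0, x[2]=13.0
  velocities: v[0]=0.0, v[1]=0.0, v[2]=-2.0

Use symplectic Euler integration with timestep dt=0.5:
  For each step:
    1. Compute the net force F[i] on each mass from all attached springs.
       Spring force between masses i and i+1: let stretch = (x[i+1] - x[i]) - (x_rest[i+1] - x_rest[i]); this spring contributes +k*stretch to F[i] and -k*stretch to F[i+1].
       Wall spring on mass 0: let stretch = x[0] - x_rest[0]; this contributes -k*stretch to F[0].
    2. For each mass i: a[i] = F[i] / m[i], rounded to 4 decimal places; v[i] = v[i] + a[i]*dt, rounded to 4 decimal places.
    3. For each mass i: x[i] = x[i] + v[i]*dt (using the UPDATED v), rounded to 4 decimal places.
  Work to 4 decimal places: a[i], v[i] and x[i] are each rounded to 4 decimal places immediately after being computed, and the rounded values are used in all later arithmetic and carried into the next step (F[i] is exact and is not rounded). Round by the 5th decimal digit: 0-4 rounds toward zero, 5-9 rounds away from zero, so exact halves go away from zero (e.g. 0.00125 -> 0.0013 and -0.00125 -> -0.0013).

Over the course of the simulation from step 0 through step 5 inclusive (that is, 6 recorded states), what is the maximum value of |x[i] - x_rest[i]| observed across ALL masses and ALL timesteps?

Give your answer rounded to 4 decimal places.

Answer: 2.7500

Derivation:
Step 0: x=[3.0000 9.0000 13.0000] v=[0.0000 0.0000 -2.0000]
Step 1: x=[3.7500 8.0000 12.0000] v=[1.5000 -2.0000 -2.0000]
Step 2: x=[4.6250 6.8750 11.0000] v=[1.7500 -2.2500 -2.0000]
Step 3: x=[4.9063 6.6875 9.9375] v=[0.5625 -0.3750 -2.1250]
Step 4: x=[4.4063 7.2344 9.2500] v=[-1.0001 1.0938 -1.3750]
Step 5: x=[3.5117 7.3751 9.5547] v=[-1.7892 0.2813 0.6094]
Max displacement = 2.7500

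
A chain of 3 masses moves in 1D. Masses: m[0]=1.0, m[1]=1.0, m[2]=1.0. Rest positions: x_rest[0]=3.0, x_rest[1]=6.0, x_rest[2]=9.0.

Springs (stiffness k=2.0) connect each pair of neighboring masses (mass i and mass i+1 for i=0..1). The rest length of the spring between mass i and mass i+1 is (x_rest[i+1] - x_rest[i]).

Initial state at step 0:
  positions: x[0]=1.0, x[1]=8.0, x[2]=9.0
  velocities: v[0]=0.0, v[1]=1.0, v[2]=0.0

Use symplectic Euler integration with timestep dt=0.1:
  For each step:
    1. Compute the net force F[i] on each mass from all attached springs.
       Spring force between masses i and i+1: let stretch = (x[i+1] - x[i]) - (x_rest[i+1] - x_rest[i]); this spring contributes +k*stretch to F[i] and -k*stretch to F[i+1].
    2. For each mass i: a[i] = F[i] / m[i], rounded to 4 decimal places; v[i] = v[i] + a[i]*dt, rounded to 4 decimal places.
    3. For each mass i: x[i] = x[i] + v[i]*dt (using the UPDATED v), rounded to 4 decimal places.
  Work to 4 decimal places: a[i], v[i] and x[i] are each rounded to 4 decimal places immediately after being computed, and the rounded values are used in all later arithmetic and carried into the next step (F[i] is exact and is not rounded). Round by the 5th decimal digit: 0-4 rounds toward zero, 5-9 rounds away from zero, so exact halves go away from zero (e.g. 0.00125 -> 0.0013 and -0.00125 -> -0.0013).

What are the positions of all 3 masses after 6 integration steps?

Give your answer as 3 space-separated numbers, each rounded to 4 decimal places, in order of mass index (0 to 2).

Answer: 2.4817 6.4217 9.6964

Derivation:
Step 0: x=[1.0000 8.0000 9.0000] v=[0.0000 1.0000 0.0000]
Step 1: x=[1.0800 7.9800 9.0400] v=[0.8000 -0.2000 0.4000]
Step 2: x=[1.2380 7.8432 9.1188] v=[1.5800 -1.3680 0.7880]
Step 3: x=[1.4681 7.5998 9.2321] v=[2.3010 -2.4339 1.1329]
Step 4: x=[1.7608 7.2664 9.3727] v=[2.9273 -3.3338 1.4064]
Step 5: x=[2.1036 6.8650 9.5312] v=[3.4284 -4.0137 1.5851]
Step 6: x=[2.4817 6.4217 9.6964] v=[3.7807 -4.4327 1.6519]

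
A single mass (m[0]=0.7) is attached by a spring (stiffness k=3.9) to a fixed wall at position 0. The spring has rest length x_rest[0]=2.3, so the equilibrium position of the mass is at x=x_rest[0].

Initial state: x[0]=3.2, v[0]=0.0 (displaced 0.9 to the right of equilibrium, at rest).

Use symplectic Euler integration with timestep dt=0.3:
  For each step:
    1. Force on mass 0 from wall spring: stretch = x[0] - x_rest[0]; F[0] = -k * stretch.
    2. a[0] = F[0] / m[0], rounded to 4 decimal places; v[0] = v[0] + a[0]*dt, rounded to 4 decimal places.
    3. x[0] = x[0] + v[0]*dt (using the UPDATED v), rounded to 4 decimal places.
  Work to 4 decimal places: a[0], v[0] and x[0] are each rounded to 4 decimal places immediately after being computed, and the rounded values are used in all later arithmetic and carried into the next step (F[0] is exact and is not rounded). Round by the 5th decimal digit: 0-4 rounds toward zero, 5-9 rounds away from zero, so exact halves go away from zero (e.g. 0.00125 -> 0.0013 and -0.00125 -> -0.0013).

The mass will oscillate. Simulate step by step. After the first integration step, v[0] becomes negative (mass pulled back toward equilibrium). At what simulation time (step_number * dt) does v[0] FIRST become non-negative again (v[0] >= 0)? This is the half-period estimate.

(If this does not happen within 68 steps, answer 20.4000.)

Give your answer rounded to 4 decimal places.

Answer: 1.5000

Derivation:
Step 0: x=[3.2000] v=[0.0000]
Step 1: x=[2.7487] v=[-1.5043]
Step 2: x=[2.0724] v=[-2.2543]
Step 3: x=[1.5102] v=[-1.8739]
Step 4: x=[1.3441] v=[-0.5538]
Step 5: x=[1.6573] v=[1.0439]
First v>=0 after going negative at step 5, time=1.5000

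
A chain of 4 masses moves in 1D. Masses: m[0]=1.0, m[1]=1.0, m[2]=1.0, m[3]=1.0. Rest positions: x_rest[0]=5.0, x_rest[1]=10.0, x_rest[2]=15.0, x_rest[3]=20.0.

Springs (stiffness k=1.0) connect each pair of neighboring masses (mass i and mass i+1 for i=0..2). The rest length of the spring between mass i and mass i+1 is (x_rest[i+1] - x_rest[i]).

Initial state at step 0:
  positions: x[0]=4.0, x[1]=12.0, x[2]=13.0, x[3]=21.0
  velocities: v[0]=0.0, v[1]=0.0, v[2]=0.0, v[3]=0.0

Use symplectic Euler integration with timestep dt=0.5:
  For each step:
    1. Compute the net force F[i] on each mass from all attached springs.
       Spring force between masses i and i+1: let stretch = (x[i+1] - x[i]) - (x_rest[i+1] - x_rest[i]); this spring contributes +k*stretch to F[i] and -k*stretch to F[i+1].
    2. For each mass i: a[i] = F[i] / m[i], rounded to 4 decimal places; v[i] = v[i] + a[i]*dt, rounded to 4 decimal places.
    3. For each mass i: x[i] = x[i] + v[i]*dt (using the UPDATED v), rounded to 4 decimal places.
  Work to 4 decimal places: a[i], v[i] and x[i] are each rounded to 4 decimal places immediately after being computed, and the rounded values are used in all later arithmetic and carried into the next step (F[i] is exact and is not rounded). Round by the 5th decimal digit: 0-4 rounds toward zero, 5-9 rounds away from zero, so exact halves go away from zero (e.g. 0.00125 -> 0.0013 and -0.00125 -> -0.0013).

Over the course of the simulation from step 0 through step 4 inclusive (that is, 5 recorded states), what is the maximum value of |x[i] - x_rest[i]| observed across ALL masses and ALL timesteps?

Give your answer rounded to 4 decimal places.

Answer: 2.2813

Derivation:
Step 0: x=[4.0000 12.0000 13.0000 21.0000] v=[0.0000 0.0000 0.0000 0.0000]
Step 1: x=[4.7500 10.2500 14.7500 20.2500] v=[1.5000 -3.5000 3.5000 -1.5000]
Step 2: x=[5.6250 8.2500 16.7500 19.3750] v=[1.7500 -4.0000 4.0000 -1.7500]
Step 3: x=[5.9063 7.7188 17.2813 19.0938] v=[0.5625 -1.0625 1.0625 -0.5625]
Step 4: x=[5.3907 9.1251 15.8751 19.6095] v=[-1.0313 2.8125 -2.8125 1.0313]
Max displacement = 2.2813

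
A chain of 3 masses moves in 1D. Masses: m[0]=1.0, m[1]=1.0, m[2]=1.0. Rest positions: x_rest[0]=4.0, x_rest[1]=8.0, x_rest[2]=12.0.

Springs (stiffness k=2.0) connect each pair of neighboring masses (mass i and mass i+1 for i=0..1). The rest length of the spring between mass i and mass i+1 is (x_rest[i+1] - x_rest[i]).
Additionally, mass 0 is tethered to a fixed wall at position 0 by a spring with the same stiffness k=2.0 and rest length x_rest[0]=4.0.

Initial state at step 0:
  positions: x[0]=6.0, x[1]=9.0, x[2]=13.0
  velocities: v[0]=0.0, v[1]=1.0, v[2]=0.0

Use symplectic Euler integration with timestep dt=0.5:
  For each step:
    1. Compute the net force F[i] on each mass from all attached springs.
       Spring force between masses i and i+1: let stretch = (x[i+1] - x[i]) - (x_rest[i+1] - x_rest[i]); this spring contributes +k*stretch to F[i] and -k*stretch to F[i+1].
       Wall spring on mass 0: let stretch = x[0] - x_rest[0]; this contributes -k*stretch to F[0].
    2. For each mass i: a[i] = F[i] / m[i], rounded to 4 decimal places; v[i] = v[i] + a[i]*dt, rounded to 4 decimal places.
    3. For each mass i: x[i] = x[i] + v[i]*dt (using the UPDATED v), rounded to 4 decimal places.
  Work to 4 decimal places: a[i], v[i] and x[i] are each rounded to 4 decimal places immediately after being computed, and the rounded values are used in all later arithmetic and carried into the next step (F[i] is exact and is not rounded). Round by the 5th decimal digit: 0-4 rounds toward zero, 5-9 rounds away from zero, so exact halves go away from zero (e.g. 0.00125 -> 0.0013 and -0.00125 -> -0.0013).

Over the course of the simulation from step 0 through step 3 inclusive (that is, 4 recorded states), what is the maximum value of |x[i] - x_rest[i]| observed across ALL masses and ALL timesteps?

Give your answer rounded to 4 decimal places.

Answer: 2.1250

Derivation:
Step 0: x=[6.0000 9.0000 13.0000] v=[0.0000 1.0000 0.0000]
Step 1: x=[4.5000 10.0000 13.0000] v=[-3.0000 2.0000 0.0000]
Step 2: x=[3.5000 9.7500 13.5000] v=[-2.0000 -0.5000 1.0000]
Step 3: x=[3.8750 8.2500 14.1250] v=[0.7500 -3.0000 1.2500]
Max displacement = 2.1250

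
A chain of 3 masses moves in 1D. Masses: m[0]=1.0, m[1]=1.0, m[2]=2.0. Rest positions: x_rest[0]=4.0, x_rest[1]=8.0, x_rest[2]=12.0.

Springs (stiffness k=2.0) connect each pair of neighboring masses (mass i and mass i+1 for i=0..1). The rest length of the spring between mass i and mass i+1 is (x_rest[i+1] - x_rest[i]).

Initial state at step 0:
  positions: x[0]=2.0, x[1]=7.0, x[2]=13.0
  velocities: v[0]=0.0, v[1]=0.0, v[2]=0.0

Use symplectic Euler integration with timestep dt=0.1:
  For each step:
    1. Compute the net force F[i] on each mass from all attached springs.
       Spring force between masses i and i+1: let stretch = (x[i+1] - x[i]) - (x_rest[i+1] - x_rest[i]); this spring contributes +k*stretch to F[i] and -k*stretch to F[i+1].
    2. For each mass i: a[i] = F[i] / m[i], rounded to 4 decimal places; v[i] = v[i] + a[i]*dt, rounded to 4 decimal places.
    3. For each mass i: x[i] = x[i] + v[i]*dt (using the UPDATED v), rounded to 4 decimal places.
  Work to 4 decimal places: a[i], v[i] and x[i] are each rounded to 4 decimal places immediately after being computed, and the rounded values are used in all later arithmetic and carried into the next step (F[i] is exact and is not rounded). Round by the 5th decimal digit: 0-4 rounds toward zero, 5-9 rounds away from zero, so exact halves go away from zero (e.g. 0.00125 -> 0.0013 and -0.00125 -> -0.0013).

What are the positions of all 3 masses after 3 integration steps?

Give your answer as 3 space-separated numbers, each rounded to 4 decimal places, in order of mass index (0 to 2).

Step 0: x=[2.0000 7.0000 13.0000] v=[0.0000 0.0000 0.0000]
Step 1: x=[2.0200 7.0200 12.9800] v=[0.2000 0.2000 -0.2000]
Step 2: x=[2.0600 7.0592 12.9404] v=[0.4000 0.3920 -0.3960]
Step 3: x=[2.1200 7.1160 12.8820] v=[0.5998 0.5684 -0.5841]

Answer: 2.1200 7.1160 12.8820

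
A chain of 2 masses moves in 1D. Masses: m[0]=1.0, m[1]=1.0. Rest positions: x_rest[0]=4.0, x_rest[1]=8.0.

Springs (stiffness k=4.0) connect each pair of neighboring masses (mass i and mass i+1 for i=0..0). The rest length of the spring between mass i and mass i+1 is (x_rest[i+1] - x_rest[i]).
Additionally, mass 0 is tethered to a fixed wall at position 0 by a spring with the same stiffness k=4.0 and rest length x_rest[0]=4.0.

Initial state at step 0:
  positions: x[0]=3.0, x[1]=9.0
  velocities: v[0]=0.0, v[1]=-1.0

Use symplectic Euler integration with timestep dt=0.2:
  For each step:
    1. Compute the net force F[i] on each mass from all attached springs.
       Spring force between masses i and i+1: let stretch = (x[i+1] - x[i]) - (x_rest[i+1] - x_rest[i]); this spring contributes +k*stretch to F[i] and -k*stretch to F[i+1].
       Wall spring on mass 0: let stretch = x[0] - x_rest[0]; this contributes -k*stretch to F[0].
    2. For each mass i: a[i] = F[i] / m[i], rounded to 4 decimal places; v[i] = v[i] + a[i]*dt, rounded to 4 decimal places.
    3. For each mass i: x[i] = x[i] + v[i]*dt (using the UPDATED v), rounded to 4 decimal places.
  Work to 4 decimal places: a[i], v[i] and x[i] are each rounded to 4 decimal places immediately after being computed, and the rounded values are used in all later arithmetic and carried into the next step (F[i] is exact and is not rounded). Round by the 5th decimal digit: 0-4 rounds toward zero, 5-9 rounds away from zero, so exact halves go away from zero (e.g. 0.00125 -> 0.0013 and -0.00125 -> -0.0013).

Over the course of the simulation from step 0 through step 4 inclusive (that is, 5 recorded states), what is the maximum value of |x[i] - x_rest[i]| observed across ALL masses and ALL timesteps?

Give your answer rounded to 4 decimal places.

Step 0: x=[3.0000 9.0000] v=[0.0000 -1.0000]
Step 1: x=[3.4800 8.4800] v=[2.4000 -2.6000]
Step 2: x=[4.2032 7.8000] v=[3.6160 -3.4000]
Step 3: x=[4.8294 7.1845] v=[3.1309 -3.0774]
Step 4: x=[5.0597 6.8322] v=[1.1515 -1.7615]
Max displacement = 1.1678

Answer: 1.1678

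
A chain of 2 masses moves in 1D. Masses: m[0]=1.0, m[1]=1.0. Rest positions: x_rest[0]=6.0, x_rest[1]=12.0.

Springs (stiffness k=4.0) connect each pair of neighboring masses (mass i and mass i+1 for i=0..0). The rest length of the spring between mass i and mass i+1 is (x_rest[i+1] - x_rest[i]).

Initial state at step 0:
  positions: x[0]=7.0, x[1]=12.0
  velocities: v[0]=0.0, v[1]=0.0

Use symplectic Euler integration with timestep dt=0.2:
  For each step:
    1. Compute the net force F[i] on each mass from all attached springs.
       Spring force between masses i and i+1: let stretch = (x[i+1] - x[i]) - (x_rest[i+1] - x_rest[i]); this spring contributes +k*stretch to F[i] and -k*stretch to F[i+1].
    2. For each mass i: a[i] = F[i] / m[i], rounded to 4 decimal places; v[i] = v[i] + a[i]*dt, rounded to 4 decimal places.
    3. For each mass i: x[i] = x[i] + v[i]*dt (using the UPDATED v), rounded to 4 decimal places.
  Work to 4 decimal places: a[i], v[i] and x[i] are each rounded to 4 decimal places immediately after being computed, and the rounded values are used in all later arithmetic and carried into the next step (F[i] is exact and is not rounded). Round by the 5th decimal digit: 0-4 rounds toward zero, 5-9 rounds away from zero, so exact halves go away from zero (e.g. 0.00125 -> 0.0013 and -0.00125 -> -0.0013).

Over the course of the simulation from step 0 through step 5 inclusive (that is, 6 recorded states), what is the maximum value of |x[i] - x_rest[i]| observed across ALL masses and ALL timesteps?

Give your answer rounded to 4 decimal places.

Answer: 1.0213

Derivation:
Step 0: x=[7.0000 12.0000] v=[0.0000 0.0000]
Step 1: x=[6.8400 12.1600] v=[-0.8000 0.8000]
Step 2: x=[6.5712 12.4288] v=[-1.3440 1.3440]
Step 3: x=[6.2796 12.7204] v=[-1.4579 1.4579]
Step 4: x=[6.0585 12.9415] v=[-1.1053 1.1053]
Step 5: x=[5.9787 13.0213] v=[-0.3989 0.3989]
Max displacement = 1.0213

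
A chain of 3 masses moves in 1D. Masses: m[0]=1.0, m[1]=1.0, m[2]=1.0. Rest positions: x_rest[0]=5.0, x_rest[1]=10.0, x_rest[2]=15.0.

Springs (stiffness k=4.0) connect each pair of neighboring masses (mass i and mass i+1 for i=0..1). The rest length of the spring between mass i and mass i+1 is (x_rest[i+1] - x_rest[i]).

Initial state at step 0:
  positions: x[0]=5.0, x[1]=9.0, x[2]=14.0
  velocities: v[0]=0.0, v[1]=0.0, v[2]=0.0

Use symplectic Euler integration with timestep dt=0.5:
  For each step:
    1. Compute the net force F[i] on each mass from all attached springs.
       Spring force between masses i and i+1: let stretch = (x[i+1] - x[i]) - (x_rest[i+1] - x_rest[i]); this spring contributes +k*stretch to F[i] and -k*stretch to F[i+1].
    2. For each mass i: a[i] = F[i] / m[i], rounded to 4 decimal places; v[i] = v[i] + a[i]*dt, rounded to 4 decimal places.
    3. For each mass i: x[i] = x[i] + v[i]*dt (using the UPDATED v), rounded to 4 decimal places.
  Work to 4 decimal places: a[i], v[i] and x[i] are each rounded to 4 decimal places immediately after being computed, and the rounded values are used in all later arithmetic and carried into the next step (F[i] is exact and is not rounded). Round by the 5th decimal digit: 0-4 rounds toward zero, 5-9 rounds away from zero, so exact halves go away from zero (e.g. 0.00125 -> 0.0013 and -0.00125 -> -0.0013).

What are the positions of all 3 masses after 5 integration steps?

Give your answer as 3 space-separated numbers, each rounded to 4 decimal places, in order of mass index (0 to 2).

Step 0: x=[5.0000 9.0000 14.0000] v=[0.0000 0.0000 0.0000]
Step 1: x=[4.0000 10.0000 14.0000] v=[-2.0000 2.0000 0.0000]
Step 2: x=[4.0000 9.0000 15.0000] v=[0.0000 -2.0000 2.0000]
Step 3: x=[4.0000 9.0000 15.0000] v=[0.0000 0.0000 0.0000]
Step 4: x=[4.0000 10.0000 14.0000] v=[0.0000 2.0000 -2.0000]
Step 5: x=[5.0000 9.0000 14.0000] v=[2.0000 -2.0000 0.0000]

Answer: 5.0000 9.0000 14.0000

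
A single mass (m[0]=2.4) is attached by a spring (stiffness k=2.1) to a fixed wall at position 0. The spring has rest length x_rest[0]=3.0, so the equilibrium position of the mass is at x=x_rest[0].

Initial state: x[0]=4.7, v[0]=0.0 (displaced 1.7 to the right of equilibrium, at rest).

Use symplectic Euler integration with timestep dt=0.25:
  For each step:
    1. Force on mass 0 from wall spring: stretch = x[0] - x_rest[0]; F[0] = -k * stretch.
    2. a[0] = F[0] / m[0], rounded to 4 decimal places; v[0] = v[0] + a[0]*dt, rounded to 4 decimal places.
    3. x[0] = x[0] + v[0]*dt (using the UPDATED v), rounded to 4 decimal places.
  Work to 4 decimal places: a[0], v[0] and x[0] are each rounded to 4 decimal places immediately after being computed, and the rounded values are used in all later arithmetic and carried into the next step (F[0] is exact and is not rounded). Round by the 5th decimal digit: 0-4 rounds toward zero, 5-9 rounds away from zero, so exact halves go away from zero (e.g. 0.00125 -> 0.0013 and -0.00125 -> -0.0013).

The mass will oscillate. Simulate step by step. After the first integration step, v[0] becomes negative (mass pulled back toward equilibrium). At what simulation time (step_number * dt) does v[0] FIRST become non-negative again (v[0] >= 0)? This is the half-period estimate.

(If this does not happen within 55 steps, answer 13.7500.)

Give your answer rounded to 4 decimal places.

Step 0: x=[4.7000] v=[0.0000]
Step 1: x=[4.6070] v=[-0.3719]
Step 2: x=[4.4262] v=[-0.7234]
Step 3: x=[4.1674] v=[-1.0354]
Step 4: x=[3.8447] v=[-1.2908]
Step 5: x=[3.4758] v=[-1.4756]
Step 6: x=[3.0809] v=[-1.5797]
Step 7: x=[2.6816] v=[-1.5974]
Step 8: x=[2.2997] v=[-1.5278]
Step 9: x=[1.9561] v=[-1.3746]
Step 10: x=[1.6695] v=[-1.1463]
Step 11: x=[1.4557] v=[-0.8553]
Step 12: x=[1.3263] v=[-0.5175]
Step 13: x=[1.2885] v=[-0.1514]
Step 14: x=[1.3443] v=[0.2230]
First v>=0 after going negative at step 14, time=3.5000

Answer: 3.5000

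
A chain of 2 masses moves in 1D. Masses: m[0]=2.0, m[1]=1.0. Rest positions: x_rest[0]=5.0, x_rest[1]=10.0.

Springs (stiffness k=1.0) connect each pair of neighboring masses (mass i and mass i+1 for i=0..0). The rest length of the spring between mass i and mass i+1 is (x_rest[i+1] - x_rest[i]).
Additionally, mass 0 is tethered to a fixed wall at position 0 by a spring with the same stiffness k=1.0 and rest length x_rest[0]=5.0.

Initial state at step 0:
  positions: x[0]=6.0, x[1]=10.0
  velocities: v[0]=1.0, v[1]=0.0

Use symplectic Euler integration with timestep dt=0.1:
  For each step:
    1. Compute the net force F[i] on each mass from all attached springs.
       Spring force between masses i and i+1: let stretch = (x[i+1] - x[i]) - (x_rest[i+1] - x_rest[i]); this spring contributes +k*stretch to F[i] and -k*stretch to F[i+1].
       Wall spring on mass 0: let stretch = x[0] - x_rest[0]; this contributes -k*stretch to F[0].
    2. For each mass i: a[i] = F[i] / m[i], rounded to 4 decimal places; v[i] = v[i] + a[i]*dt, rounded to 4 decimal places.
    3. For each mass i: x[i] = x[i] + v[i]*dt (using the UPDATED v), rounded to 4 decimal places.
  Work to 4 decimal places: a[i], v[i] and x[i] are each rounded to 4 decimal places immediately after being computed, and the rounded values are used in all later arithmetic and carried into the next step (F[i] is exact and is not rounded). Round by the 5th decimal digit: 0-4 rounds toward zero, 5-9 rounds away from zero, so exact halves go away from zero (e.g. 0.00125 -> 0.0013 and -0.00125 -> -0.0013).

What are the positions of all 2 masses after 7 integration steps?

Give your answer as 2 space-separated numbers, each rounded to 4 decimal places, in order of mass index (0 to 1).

Answer: 6.3843 10.3091

Derivation:
Step 0: x=[6.0000 10.0000] v=[1.0000 0.0000]
Step 1: x=[6.0900 10.0100] v=[0.9000 0.1000]
Step 2: x=[6.1692 10.0308] v=[0.7915 0.2080]
Step 3: x=[6.2368 10.0630] v=[0.6761 0.3218]
Step 4: x=[6.2924 10.1069] v=[0.5556 0.4392]
Step 5: x=[6.3356 10.1627] v=[0.4317 0.5578]
Step 6: x=[6.3662 10.2302] v=[0.3063 0.6751]
Step 7: x=[6.3843 10.3091] v=[0.1812 0.7887]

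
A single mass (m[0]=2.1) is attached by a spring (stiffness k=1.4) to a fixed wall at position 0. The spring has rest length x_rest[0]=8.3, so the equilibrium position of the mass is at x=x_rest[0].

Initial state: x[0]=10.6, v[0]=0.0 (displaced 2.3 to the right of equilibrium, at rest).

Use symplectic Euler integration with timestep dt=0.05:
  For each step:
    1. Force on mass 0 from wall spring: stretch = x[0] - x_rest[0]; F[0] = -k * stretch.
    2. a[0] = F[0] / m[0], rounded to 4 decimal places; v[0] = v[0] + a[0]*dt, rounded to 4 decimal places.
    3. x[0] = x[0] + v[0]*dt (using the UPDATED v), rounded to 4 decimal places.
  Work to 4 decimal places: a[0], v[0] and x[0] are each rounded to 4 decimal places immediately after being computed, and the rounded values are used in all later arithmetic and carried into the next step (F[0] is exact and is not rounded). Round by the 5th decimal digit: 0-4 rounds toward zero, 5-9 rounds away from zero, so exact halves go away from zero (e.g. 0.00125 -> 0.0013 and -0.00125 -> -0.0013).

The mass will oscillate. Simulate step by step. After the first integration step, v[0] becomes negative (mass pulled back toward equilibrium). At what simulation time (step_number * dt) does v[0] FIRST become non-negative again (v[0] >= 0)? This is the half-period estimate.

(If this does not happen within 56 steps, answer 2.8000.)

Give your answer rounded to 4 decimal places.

Answer: 2.8000

Derivation:
Step 0: x=[10.6000] v=[0.0000]
Step 1: x=[10.5962] v=[-0.0767]
Step 2: x=[10.5885] v=[-0.1532]
Step 3: x=[10.5770] v=[-0.2295]
Step 4: x=[10.5617] v=[-0.3054]
Step 5: x=[10.5427] v=[-0.3808]
Step 6: x=[10.5199] v=[-0.4556]
Step 7: x=[10.4934] v=[-0.5296]
Step 8: x=[10.4633] v=[-0.6027]
Step 9: x=[10.4296] v=[-0.6748]
Step 10: x=[10.3923] v=[-0.7458]
Step 11: x=[10.3515] v=[-0.8155]
Step 12: x=[10.3073] v=[-0.8839]
Step 13: x=[10.2598] v=[-0.9508]
Step 14: x=[10.2090] v=[-1.0161]
Step 15: x=[10.1550] v=[-1.0797]
Step 16: x=[10.0979] v=[-1.1415]
Step 17: x=[10.0378] v=[-1.2014]
Step 18: x=[9.9748] v=[-1.2593]
Step 19: x=[9.9090] v=[-1.3151]
Step 20: x=[9.8406] v=[-1.3687]
Step 21: x=[9.7696] v=[-1.4201]
Step 22: x=[9.6961] v=[-1.4691]
Step 23: x=[9.6203] v=[-1.5156]
Step 24: x=[9.5423] v=[-1.5596]
Step 25: x=[9.4623] v=[-1.6010]
Step 26: x=[9.3803] v=[-1.6397]
Step 27: x=[9.2965] v=[-1.6757]
Step 28: x=[9.2111] v=[-1.7089]
Step 29: x=[9.1241] v=[-1.7393]
Step 30: x=[9.0358] v=[-1.7668]
Step 31: x=[8.9462] v=[-1.7913]
Step 32: x=[8.8556] v=[-1.8128]
Step 33: x=[8.7640] v=[-1.8313]
Step 34: x=[8.6717] v=[-1.8468]
Step 35: x=[8.5787] v=[-1.8592]
Step 36: x=[8.4853] v=[-1.8685]
Step 37: x=[8.3916] v=[-1.8747]
Step 38: x=[8.2977] v=[-1.8778]
Step 39: x=[8.2038] v=[-1.8777]
Step 40: x=[8.1101] v=[-1.8745]
Step 41: x=[8.0167] v=[-1.8682]
Step 42: x=[7.9238] v=[-1.8588]
Step 43: x=[7.8315] v=[-1.8463]
Step 44: x=[7.7400] v=[-1.8307]
Step 45: x=[7.6494] v=[-1.8120]
Step 46: x=[7.5599] v=[-1.7903]
Step 47: x=[7.4716] v=[-1.7656]
Step 48: x=[7.3847] v=[-1.7380]
Step 49: x=[7.2993] v=[-1.7075]
Step 50: x=[7.2156] v=[-1.6741]
Step 51: x=[7.1337] v=[-1.6380]
Step 52: x=[7.0537] v=[-1.5991]
Step 53: x=[6.9758] v=[-1.5576]
Step 54: x=[6.9001] v=[-1.5135]
Step 55: x=[6.8268] v=[-1.4668]
Step 56: x=[6.7559] v=[-1.4177]
v[0] did not become non-negative within 56 steps; using fallback time=2.8000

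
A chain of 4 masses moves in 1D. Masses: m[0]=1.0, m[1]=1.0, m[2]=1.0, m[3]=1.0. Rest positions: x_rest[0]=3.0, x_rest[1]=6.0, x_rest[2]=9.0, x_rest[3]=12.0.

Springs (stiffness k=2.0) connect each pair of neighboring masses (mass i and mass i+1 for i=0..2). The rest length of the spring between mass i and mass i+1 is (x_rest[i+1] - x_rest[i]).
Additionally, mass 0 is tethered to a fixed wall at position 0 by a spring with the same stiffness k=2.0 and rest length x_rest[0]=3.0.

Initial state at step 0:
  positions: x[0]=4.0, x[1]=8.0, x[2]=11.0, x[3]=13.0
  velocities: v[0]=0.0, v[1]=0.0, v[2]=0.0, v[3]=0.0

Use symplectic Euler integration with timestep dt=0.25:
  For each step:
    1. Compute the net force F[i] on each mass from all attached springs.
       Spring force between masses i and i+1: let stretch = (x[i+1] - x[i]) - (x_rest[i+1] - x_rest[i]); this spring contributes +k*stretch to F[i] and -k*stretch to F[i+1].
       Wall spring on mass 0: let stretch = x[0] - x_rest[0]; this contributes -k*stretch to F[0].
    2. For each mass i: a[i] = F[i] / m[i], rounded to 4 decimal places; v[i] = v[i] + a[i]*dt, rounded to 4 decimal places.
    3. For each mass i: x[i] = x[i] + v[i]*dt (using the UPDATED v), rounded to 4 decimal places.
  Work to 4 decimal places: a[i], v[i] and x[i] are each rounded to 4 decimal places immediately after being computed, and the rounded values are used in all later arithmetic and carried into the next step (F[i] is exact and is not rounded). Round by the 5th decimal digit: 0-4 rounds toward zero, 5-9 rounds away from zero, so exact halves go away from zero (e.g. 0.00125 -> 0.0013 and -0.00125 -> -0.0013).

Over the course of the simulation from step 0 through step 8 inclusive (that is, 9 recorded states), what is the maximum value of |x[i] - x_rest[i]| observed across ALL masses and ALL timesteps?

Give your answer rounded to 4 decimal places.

Step 0: x=[4.0000 8.0000 11.0000 13.0000] v=[0.0000 0.0000 0.0000 0.0000]
Step 1: x=[4.0000 7.8750 10.8750 13.1250] v=[0.0000 -0.5000 -0.5000 0.5000]
Step 2: x=[3.9844 7.6406 10.6563 13.3438] v=[-0.0625 -0.9375 -0.8750 0.8750]
Step 3: x=[3.9278 7.3262 10.3965 13.6016] v=[-0.2266 -1.2578 -1.0391 1.0313]
Step 4: x=[3.8050 6.9707 10.1536 13.8338] v=[-0.4913 -1.4219 -0.9717 0.9288]
Step 5: x=[3.6023 6.6174 9.9728 13.9810] v=[-0.8110 -1.4133 -0.7231 0.5887]
Step 6: x=[3.3262 6.3066 9.8736 14.0022] v=[-1.1046 -1.2432 -0.3967 0.0846]
Step 7: x=[3.0068 6.0691 9.8446 13.8823] v=[-1.2775 -0.9499 -0.1159 -0.4797]
Step 8: x=[2.6944 5.9208 9.8484 13.6327] v=[-1.2498 -0.5933 0.0152 -0.9986]
Max displacement = 2.0022

Answer: 2.0022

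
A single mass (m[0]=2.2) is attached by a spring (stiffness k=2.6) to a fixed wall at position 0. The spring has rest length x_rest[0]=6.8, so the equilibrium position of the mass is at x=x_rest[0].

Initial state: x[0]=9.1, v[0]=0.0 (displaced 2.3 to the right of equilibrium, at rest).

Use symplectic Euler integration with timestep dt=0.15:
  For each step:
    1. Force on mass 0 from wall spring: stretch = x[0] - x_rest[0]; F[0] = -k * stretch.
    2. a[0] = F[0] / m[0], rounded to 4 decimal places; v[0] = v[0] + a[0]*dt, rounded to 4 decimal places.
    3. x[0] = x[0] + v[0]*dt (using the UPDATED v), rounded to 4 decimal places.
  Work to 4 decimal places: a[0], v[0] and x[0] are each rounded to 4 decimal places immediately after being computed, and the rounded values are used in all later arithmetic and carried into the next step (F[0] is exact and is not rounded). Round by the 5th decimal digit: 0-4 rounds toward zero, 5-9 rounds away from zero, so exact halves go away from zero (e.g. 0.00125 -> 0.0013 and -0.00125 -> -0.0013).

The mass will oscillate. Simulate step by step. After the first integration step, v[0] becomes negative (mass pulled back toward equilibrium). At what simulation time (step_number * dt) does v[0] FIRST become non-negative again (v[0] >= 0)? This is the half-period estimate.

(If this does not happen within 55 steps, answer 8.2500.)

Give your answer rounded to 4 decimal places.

Answer: 3.0000

Derivation:
Step 0: x=[9.1000] v=[0.0000]
Step 1: x=[9.0388] v=[-0.4077]
Step 2: x=[8.9181] v=[-0.8046]
Step 3: x=[8.7411] v=[-1.1801]
Step 4: x=[8.5125] v=[-1.5242]
Step 5: x=[8.2383] v=[-1.8278]
Step 6: x=[7.9259] v=[-2.0828]
Step 7: x=[7.5835] v=[-2.2824]
Step 8: x=[7.2203] v=[-2.4213]
Step 9: x=[6.8459] v=[-2.4958]
Step 10: x=[6.4703] v=[-2.5039]
Step 11: x=[6.1035] v=[-2.4455]
Step 12: x=[5.7552] v=[-2.3220]
Step 13: x=[5.4347] v=[-2.1368]
Step 14: x=[5.1505] v=[-1.8948]
Step 15: x=[4.9101] v=[-1.6024]
Step 16: x=[4.7200] v=[-1.2674]
Step 17: x=[4.5852] v=[-0.8987]
Step 18: x=[4.5093] v=[-0.5061]
Step 19: x=[4.4943] v=[-0.1000]
Step 20: x=[4.5406] v=[0.3087]
First v>=0 after going negative at step 20, time=3.0000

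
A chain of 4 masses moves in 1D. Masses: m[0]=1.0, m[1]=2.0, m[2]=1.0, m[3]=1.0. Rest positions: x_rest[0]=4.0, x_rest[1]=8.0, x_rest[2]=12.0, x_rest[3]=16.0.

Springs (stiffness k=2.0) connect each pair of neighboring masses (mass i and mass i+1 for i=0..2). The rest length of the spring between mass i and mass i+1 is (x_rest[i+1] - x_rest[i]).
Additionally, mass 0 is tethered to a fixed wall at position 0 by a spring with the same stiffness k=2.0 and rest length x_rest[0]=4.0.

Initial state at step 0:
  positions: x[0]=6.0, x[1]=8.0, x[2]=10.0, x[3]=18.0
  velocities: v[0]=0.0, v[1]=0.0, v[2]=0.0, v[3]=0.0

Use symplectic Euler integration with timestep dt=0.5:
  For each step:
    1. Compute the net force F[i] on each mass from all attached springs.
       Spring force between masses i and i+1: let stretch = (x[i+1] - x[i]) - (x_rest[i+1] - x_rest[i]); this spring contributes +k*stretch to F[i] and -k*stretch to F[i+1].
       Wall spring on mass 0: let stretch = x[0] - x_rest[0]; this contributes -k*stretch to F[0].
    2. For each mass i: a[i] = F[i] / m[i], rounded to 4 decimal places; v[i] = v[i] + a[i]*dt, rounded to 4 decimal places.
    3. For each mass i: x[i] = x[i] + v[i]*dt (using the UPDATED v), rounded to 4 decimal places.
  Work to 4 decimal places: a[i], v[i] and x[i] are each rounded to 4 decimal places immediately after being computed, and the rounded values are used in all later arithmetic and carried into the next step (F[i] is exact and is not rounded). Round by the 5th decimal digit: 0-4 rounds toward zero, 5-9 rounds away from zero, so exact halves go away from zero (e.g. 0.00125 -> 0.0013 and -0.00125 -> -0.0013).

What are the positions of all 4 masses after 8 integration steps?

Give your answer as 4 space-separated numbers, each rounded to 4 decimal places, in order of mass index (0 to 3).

Answer: 0.9630 8.5431 13.1700 14.9904

Derivation:
Step 0: x=[6.0000 8.0000 10.0000 18.0000] v=[0.0000 0.0000 0.0000 0.0000]
Step 1: x=[4.0000 8.0000 13.0000 16.0000] v=[-4.0000 0.0000 6.0000 -4.0000]
Step 2: x=[2.0000 8.2500 15.0000 14.5000] v=[-4.0000 0.5000 4.0000 -3.0000]
Step 3: x=[2.1250 8.6250 13.3750 15.2500] v=[0.2500 0.7500 -3.2500 1.5000]
Step 4: x=[4.4375 8.5625 10.3125 17.0625] v=[4.6250 -0.1250 -6.1250 3.6250]
Step 5: x=[6.5938 7.9063 9.7500 17.5000] v=[4.3125 -1.3125 -1.1250 0.8750]
Step 6: x=[6.1094 7.3829 12.1407 16.0625] v=[-0.9688 -1.0469 4.7813 -2.8750]
Step 7: x=[3.2071 7.7306 14.1134 14.6641] v=[-5.8047 0.6953 3.9453 -2.7968]
Step 8: x=[0.9630 8.5431 13.1700 14.9904] v=[-4.4883 1.6250 -1.8868 0.6525]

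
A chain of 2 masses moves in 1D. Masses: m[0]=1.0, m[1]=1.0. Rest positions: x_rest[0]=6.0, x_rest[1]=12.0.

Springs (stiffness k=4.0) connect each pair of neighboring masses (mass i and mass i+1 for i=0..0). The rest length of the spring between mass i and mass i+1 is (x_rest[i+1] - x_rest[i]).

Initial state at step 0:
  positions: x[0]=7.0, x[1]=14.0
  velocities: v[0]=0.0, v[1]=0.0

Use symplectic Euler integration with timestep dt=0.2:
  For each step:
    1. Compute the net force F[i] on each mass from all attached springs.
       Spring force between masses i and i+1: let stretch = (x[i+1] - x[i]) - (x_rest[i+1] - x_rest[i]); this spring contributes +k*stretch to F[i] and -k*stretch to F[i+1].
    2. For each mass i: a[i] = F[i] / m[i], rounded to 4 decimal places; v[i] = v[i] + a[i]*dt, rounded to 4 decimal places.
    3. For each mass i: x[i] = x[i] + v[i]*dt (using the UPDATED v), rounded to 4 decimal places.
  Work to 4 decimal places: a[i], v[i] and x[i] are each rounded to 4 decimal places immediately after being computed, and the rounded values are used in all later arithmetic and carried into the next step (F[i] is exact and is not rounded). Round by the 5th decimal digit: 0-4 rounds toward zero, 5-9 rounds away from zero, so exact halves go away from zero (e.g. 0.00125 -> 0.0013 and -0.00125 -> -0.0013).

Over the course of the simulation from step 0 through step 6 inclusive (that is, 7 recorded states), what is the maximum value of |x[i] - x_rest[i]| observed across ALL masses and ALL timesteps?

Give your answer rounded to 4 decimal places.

Step 0: x=[7.0000 14.0000] v=[0.0000 0.0000]
Step 1: x=[7.1600 13.8400] v=[0.8000 -0.8000]
Step 2: x=[7.4288 13.5712] v=[1.3440 -1.3440]
Step 3: x=[7.7204 13.2796] v=[1.4579 -1.4579]
Step 4: x=[7.9415 13.0585] v=[1.1053 -1.1053]
Step 5: x=[8.0213 12.9787] v=[0.3989 -0.3989]
Step 6: x=[7.9343 13.0657] v=[-0.4352 0.4352]
Max displacement = 2.0213

Answer: 2.0213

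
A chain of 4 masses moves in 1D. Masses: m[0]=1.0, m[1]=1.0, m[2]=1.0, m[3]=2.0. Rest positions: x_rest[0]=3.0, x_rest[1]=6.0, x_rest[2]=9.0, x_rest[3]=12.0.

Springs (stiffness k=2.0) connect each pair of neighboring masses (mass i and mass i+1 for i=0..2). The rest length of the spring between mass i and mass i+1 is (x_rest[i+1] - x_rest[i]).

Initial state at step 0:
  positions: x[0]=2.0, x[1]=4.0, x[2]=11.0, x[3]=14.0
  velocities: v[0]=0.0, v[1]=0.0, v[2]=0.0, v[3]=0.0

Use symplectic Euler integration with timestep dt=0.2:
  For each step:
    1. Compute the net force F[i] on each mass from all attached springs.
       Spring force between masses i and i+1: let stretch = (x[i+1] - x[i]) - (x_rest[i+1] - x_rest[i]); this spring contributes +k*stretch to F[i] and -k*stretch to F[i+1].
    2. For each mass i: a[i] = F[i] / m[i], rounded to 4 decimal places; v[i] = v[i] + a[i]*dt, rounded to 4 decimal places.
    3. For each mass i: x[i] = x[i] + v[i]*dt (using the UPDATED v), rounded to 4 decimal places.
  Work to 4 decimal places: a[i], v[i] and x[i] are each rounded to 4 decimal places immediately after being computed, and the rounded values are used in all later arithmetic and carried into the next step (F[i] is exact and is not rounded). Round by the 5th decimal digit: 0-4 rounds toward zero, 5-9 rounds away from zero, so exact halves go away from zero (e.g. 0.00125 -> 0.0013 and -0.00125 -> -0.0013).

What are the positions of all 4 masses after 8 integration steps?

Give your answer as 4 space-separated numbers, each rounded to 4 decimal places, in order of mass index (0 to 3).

Step 0: x=[2.0000 4.0000 11.0000 14.0000] v=[0.0000 0.0000 0.0000 0.0000]
Step 1: x=[1.9200 4.4000 10.6800 14.0000] v=[-0.4000 2.0000 -1.6000 0.0000]
Step 2: x=[1.7984 5.1040 10.1232 13.9872] v=[-0.6080 3.5200 -2.7840 -0.0640]
Step 3: x=[1.7012 5.9451 9.4740 13.9398] v=[-0.4858 4.2054 -3.2461 -0.2368]
Step 4: x=[1.7036 6.7290 8.8997 13.8338] v=[0.0118 3.9194 -2.8713 -0.5300]
Step 5: x=[1.8680 7.2845 8.5465 13.6504] v=[0.8220 2.7775 -1.7659 -0.9168]
Step 6: x=[2.2257 7.5076 8.5007 13.3829] v=[1.7886 1.1157 -0.2291 -1.3376]
Step 7: x=[2.7660 7.3876 8.7660 13.0401] v=[2.7014 -0.5998 1.3265 -1.7140]
Step 8: x=[3.4360 7.0082 9.2630 12.6463] v=[3.3500 -1.8971 2.4848 -1.9688]

Answer: 3.4360 7.0082 9.2630 12.6463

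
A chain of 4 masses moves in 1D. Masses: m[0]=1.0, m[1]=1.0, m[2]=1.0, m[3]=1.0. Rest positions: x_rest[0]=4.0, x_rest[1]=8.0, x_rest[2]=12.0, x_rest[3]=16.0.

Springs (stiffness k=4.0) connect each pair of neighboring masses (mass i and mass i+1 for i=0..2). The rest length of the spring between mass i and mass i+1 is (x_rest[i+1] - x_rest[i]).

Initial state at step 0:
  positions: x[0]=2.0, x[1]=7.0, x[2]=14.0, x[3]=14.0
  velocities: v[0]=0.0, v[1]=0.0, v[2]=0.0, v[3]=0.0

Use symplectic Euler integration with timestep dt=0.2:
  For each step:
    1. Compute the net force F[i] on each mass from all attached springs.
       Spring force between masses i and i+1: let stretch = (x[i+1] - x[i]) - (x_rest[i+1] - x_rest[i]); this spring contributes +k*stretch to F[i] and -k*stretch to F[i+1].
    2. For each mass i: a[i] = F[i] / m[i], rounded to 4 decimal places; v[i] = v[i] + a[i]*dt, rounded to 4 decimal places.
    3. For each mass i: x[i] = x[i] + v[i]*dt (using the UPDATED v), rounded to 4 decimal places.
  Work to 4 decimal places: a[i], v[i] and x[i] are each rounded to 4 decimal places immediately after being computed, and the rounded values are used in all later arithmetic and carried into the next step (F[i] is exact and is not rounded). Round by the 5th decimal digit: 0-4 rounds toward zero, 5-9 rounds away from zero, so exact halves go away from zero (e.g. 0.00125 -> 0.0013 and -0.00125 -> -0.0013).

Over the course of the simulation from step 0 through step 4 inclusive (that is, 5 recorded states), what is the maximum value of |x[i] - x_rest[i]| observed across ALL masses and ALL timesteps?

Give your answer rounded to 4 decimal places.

Step 0: x=[2.0000 7.0000 14.0000 14.0000] v=[0.0000 0.0000 0.0000 0.0000]
Step 1: x=[2.1600 7.3200 12.8800 14.6400] v=[0.8000 1.6000 -5.6000 3.2000]
Step 2: x=[2.5056 7.7040 11.1520 15.6384] v=[1.7280 1.9200 -8.6400 4.9920]
Step 3: x=[3.0429 7.8079 9.5901 16.5590] v=[2.6867 0.5197 -7.8093 4.6029]
Step 4: x=[3.7026 7.4346 8.8581 17.0046] v=[3.2987 -1.8665 -3.6599 2.2278]
Max displacement = 3.1419

Answer: 3.1419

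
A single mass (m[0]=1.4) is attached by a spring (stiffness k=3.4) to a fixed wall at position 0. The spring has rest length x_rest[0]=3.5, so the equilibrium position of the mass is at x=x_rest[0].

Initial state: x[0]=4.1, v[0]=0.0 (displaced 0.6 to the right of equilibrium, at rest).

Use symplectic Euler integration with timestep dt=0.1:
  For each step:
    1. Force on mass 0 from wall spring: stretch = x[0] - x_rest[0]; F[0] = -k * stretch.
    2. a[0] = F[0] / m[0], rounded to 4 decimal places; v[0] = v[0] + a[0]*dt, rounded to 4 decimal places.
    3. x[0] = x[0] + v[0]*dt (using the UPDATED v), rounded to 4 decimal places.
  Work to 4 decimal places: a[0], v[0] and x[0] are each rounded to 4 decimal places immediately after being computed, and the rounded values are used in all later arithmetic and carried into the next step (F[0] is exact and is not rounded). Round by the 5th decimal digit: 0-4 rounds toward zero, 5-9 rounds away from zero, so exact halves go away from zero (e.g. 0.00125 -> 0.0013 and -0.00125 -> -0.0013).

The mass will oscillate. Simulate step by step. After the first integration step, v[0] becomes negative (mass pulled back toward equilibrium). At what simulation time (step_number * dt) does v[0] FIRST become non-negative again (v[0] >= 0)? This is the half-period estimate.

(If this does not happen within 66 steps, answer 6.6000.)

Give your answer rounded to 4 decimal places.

Answer: 2.1000

Derivation:
Step 0: x=[4.1000] v=[0.0000]
Step 1: x=[4.0854] v=[-0.1457]
Step 2: x=[4.0566] v=[-0.2879]
Step 3: x=[4.0143] v=[-0.4231]
Step 4: x=[3.9595] v=[-0.5480]
Step 5: x=[3.8935] v=[-0.6596]
Step 6: x=[3.8180] v=[-0.7552]
Step 7: x=[3.7348] v=[-0.8324]
Step 8: x=[3.6459] v=[-0.8894]
Step 9: x=[3.5534] v=[-0.9248]
Step 10: x=[3.4596] v=[-0.9378]
Step 11: x=[3.3668] v=[-0.9280]
Step 12: x=[3.2772] v=[-0.8957]
Step 13: x=[3.1930] v=[-0.8416]
Step 14: x=[3.1163] v=[-0.7670]
Step 15: x=[3.0489] v=[-0.6738]
Step 16: x=[2.9925] v=[-0.5643]
Step 17: x=[2.9484] v=[-0.4411]
Step 18: x=[2.9177] v=[-0.3071]
Step 19: x=[2.9011] v=[-0.1657]
Step 20: x=[2.8991] v=[-0.0203]
Step 21: x=[2.9117] v=[0.1256]
First v>=0 after going negative at step 21, time=2.1000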